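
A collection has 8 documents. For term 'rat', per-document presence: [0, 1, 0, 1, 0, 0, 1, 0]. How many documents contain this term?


Checking each document for 'rat':
Doc 1: absent
Doc 2: present
Doc 3: absent
Doc 4: present
Doc 5: absent
Doc 6: absent
Doc 7: present
Doc 8: absent
df = sum of presences = 0 + 1 + 0 + 1 + 0 + 0 + 1 + 0 = 3

3


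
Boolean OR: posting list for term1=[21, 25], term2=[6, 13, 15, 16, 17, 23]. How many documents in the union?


Boolean OR: find union of posting lists
term1 docs: [21, 25]
term2 docs: [6, 13, 15, 16, 17, 23]
Union: [6, 13, 15, 16, 17, 21, 23, 25]
|union| = 8

8


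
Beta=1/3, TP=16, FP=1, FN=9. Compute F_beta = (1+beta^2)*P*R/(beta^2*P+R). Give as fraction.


P = TP/(TP+FP) = 16/17 = 16/17
R = TP/(TP+FN) = 16/25 = 16/25
beta^2 = 1/3^2 = 1/9
(1 + beta^2) = 10/9
Numerator = (1+beta^2)*P*R = 512/765
Denominator = beta^2*P + R = 16/153 + 16/25 = 2848/3825
F_beta = 80/89

80/89


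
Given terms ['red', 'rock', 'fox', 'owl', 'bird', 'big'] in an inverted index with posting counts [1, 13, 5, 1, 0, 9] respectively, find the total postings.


Summing posting list sizes:
'red': 1 postings
'rock': 13 postings
'fox': 5 postings
'owl': 1 postings
'bird': 0 postings
'big': 9 postings
Total = 1 + 13 + 5 + 1 + 0 + 9 = 29

29


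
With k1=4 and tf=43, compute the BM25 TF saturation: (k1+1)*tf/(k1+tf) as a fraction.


BM25 TF component = (k1+1)*tf / (k1+tf)
k1 = 4, tf = 43
Numerator = (4+1)*43 = 215
Denominator = 4 + 43 = 47
= 215/47 = 215/47

215/47


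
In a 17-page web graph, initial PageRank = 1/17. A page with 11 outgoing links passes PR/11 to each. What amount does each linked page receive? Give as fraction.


Initial PR = 1/17 = 1/17
Outlinks = 11
Contribution per link = PR / outlinks
= 1/17 / 11
= 1/187

1/187


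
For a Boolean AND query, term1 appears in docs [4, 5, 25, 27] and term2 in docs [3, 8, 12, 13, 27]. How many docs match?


Boolean AND: find intersection of posting lists
term1 docs: [4, 5, 25, 27]
term2 docs: [3, 8, 12, 13, 27]
Intersection: [27]
|intersection| = 1

1


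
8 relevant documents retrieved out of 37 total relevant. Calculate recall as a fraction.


Recall = retrieved_relevant / total_relevant
= 8 / 37
= 8 / (8 + 29)
= 8/37

8/37


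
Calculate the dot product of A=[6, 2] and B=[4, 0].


Dot product = sum of element-wise products
A[0]*B[0] = 6*4 = 24
A[1]*B[1] = 2*0 = 0
Sum = 24 + 0 = 24

24


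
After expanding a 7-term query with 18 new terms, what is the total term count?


Original terms: 7
Expansion terms: 18
Total = 7 + 18 = 25

25


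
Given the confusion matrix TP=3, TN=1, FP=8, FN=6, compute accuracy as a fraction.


Accuracy = (TP + TN) / (TP + TN + FP + FN)
TP + TN = 3 + 1 = 4
Total = 3 + 1 + 8 + 6 = 18
Accuracy = 4 / 18 = 2/9

2/9


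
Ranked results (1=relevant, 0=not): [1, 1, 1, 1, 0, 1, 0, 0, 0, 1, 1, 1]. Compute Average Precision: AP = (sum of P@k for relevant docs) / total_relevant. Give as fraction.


Computing P@k for each relevant position:
Position 1: relevant, P@1 = 1/1 = 1
Position 2: relevant, P@2 = 2/2 = 1
Position 3: relevant, P@3 = 3/3 = 1
Position 4: relevant, P@4 = 4/4 = 1
Position 5: not relevant
Position 6: relevant, P@6 = 5/6 = 5/6
Position 7: not relevant
Position 8: not relevant
Position 9: not relevant
Position 10: relevant, P@10 = 6/10 = 3/5
Position 11: relevant, P@11 = 7/11 = 7/11
Position 12: relevant, P@12 = 8/12 = 2/3
Sum of P@k = 1 + 1 + 1 + 1 + 5/6 + 3/5 + 7/11 + 2/3 = 741/110
AP = 741/110 / 8 = 741/880

741/880


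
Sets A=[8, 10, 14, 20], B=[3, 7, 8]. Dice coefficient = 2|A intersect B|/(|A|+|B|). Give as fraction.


A intersect B = [8]
|A intersect B| = 1
|A| = 4, |B| = 3
Dice = 2*1 / (4+3)
= 2 / 7 = 2/7

2/7


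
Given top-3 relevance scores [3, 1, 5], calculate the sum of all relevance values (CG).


Cumulative Gain = sum of relevance scores
Position 1: rel=3, running sum=3
Position 2: rel=1, running sum=4
Position 3: rel=5, running sum=9
CG = 9

9


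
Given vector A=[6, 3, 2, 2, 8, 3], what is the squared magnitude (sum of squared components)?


|A|^2 = sum of squared components
A[0]^2 = 6^2 = 36
A[1]^2 = 3^2 = 9
A[2]^2 = 2^2 = 4
A[3]^2 = 2^2 = 4
A[4]^2 = 8^2 = 64
A[5]^2 = 3^2 = 9
Sum = 36 + 9 + 4 + 4 + 64 + 9 = 126

126


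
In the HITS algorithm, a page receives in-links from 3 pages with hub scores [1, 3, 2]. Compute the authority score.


Authority = sum of hub scores of in-linkers
In-link 1: hub score = 1
In-link 2: hub score = 3
In-link 3: hub score = 2
Authority = 1 + 3 + 2 = 6

6


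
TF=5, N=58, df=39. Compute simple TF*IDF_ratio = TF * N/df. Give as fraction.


TF * (N/df)
= 5 * (58/39)
= 5 * 58/39
= 290/39

290/39


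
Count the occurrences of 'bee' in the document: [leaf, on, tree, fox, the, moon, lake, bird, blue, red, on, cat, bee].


Document has 13 words
Scanning for 'bee':
Found at positions: [12]
Count = 1

1


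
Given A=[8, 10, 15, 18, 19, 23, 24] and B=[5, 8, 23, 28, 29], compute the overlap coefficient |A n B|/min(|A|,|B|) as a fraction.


A intersect B = [8, 23]
|A intersect B| = 2
min(|A|, |B|) = min(7, 5) = 5
Overlap = 2 / 5 = 2/5

2/5


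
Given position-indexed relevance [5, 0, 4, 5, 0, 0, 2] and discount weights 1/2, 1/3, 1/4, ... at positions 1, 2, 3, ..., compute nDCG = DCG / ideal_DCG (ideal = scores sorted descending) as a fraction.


Position discount weights w_i = 1/(i+1) for i=1..7:
Weights = [1/2, 1/3, 1/4, 1/5, 1/6, 1/7, 1/8]
Actual relevance: [5, 0, 4, 5, 0, 0, 2]
DCG = 5/2 + 0/3 + 4/4 + 5/5 + 0/6 + 0/7 + 2/8 = 19/4
Ideal relevance (sorted desc): [5, 5, 4, 2, 0, 0, 0]
Ideal DCG = 5/2 + 5/3 + 4/4 + 2/5 + 0/6 + 0/7 + 0/8 = 167/30
nDCG = DCG / ideal_DCG = 19/4 / 167/30 = 285/334

285/334


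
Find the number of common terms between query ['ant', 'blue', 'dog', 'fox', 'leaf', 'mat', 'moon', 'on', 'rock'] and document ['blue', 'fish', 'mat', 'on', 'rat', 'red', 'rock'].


Query terms: ['ant', 'blue', 'dog', 'fox', 'leaf', 'mat', 'moon', 'on', 'rock']
Document terms: ['blue', 'fish', 'mat', 'on', 'rat', 'red', 'rock']
Common terms: ['blue', 'mat', 'on', 'rock']
Overlap count = 4

4


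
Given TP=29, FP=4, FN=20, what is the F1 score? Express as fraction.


F1 = 2 * P * R / (P + R)
P = TP/(TP+FP) = 29/33 = 29/33
R = TP/(TP+FN) = 29/49 = 29/49
2 * P * R = 2 * 29/33 * 29/49 = 1682/1617
P + R = 29/33 + 29/49 = 2378/1617
F1 = 1682/1617 / 2378/1617 = 29/41

29/41


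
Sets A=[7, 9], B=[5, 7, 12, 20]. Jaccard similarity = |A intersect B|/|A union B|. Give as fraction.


A intersect B = [7]
|A intersect B| = 1
A union B = [5, 7, 9, 12, 20]
|A union B| = 5
Jaccard = 1/5 = 1/5

1/5


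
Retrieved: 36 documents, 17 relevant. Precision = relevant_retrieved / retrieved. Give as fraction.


Precision = relevant_retrieved / total_retrieved
= 17 / 36
= 17 / (17 + 19)
= 17/36

17/36


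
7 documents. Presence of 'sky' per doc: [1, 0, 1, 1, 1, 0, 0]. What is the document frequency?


Checking each document for 'sky':
Doc 1: present
Doc 2: absent
Doc 3: present
Doc 4: present
Doc 5: present
Doc 6: absent
Doc 7: absent
df = sum of presences = 1 + 0 + 1 + 1 + 1 + 0 + 0 = 4

4


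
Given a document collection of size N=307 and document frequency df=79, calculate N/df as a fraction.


IDF ratio = N / df
= 307 / 79
= 307/79

307/79


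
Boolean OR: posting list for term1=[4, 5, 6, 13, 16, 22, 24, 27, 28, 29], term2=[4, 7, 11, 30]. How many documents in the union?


Boolean OR: find union of posting lists
term1 docs: [4, 5, 6, 13, 16, 22, 24, 27, 28, 29]
term2 docs: [4, 7, 11, 30]
Union: [4, 5, 6, 7, 11, 13, 16, 22, 24, 27, 28, 29, 30]
|union| = 13

13


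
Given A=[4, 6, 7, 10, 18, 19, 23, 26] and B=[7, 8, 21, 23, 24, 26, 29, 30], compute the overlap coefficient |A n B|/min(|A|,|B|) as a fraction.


A intersect B = [7, 23, 26]
|A intersect B| = 3
min(|A|, |B|) = min(8, 8) = 8
Overlap = 3 / 8 = 3/8

3/8


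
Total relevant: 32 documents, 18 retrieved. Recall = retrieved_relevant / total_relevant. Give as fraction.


Recall = retrieved_relevant / total_relevant
= 18 / 32
= 18 / (18 + 14)
= 9/16

9/16


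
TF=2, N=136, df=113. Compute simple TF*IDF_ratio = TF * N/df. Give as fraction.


TF * (N/df)
= 2 * (136/113)
= 2 * 136/113
= 272/113

272/113


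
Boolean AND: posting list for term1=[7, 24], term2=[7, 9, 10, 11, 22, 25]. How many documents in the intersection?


Boolean AND: find intersection of posting lists
term1 docs: [7, 24]
term2 docs: [7, 9, 10, 11, 22, 25]
Intersection: [7]
|intersection| = 1

1


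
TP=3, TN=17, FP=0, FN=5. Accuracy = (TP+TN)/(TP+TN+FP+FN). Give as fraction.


Accuracy = (TP + TN) / (TP + TN + FP + FN)
TP + TN = 3 + 17 = 20
Total = 3 + 17 + 0 + 5 = 25
Accuracy = 20 / 25 = 4/5

4/5


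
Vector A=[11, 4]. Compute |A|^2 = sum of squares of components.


|A|^2 = sum of squared components
A[0]^2 = 11^2 = 121
A[1]^2 = 4^2 = 16
Sum = 121 + 16 = 137

137


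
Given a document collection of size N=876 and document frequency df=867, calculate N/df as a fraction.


IDF ratio = N / df
= 876 / 867
= 292/289

292/289


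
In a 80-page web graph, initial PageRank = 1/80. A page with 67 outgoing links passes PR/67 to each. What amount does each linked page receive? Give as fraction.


Initial PR = 1/80 = 1/80
Outlinks = 67
Contribution per link = PR / outlinks
= 1/80 / 67
= 1/5360

1/5360


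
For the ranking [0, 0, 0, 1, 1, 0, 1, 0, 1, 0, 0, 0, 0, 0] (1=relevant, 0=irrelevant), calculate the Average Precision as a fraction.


Computing P@k for each relevant position:
Position 1: not relevant
Position 2: not relevant
Position 3: not relevant
Position 4: relevant, P@4 = 1/4 = 1/4
Position 5: relevant, P@5 = 2/5 = 2/5
Position 6: not relevant
Position 7: relevant, P@7 = 3/7 = 3/7
Position 8: not relevant
Position 9: relevant, P@9 = 4/9 = 4/9
Position 10: not relevant
Position 11: not relevant
Position 12: not relevant
Position 13: not relevant
Position 14: not relevant
Sum of P@k = 1/4 + 2/5 + 3/7 + 4/9 = 1919/1260
AP = 1919/1260 / 4 = 1919/5040

1919/5040


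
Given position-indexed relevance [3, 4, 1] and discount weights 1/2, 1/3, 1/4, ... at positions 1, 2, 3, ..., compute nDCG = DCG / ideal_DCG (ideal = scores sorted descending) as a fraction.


Position discount weights w_i = 1/(i+1) for i=1..3:
Weights = [1/2, 1/3, 1/4]
Actual relevance: [3, 4, 1]
DCG = 3/2 + 4/3 + 1/4 = 37/12
Ideal relevance (sorted desc): [4, 3, 1]
Ideal DCG = 4/2 + 3/3 + 1/4 = 13/4
nDCG = DCG / ideal_DCG = 37/12 / 13/4 = 37/39

37/39


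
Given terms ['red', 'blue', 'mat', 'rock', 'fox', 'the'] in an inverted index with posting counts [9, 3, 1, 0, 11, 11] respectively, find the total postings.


Summing posting list sizes:
'red': 9 postings
'blue': 3 postings
'mat': 1 postings
'rock': 0 postings
'fox': 11 postings
'the': 11 postings
Total = 9 + 3 + 1 + 0 + 11 + 11 = 35

35


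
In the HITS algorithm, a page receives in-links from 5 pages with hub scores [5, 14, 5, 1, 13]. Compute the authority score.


Authority = sum of hub scores of in-linkers
In-link 1: hub score = 5
In-link 2: hub score = 14
In-link 3: hub score = 5
In-link 4: hub score = 1
In-link 5: hub score = 13
Authority = 5 + 14 + 5 + 1 + 13 = 38

38


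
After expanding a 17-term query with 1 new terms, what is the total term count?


Original terms: 17
Expansion terms: 1
Total = 17 + 1 = 18

18


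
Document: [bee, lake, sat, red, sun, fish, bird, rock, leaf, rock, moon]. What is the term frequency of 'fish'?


Document has 11 words
Scanning for 'fish':
Found at positions: [5]
Count = 1

1


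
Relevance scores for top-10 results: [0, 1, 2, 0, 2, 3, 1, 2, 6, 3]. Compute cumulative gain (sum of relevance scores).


Cumulative Gain = sum of relevance scores
Position 1: rel=0, running sum=0
Position 2: rel=1, running sum=1
Position 3: rel=2, running sum=3
Position 4: rel=0, running sum=3
Position 5: rel=2, running sum=5
Position 6: rel=3, running sum=8
Position 7: rel=1, running sum=9
Position 8: rel=2, running sum=11
Position 9: rel=6, running sum=17
Position 10: rel=3, running sum=20
CG = 20

20


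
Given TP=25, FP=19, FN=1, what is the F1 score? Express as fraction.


F1 = 2 * P * R / (P + R)
P = TP/(TP+FP) = 25/44 = 25/44
R = TP/(TP+FN) = 25/26 = 25/26
2 * P * R = 2 * 25/44 * 25/26 = 625/572
P + R = 25/44 + 25/26 = 875/572
F1 = 625/572 / 875/572 = 5/7

5/7


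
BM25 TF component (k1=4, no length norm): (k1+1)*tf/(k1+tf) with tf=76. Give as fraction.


BM25 TF component = (k1+1)*tf / (k1+tf)
k1 = 4, tf = 76
Numerator = (4+1)*76 = 380
Denominator = 4 + 76 = 80
= 380/80 = 19/4

19/4


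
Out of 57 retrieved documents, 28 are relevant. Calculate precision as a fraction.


Precision = relevant_retrieved / total_retrieved
= 28 / 57
= 28 / (28 + 29)
= 28/57

28/57


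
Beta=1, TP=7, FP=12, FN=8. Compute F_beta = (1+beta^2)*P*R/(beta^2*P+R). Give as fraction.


P = TP/(TP+FP) = 7/19 = 7/19
R = TP/(TP+FN) = 7/15 = 7/15
beta^2 = 1^2 = 1
(1 + beta^2) = 2
Numerator = (1+beta^2)*P*R = 98/285
Denominator = beta^2*P + R = 7/19 + 7/15 = 238/285
F_beta = 7/17

7/17


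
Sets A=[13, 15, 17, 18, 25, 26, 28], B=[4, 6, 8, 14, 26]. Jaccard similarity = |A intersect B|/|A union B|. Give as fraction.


A intersect B = [26]
|A intersect B| = 1
A union B = [4, 6, 8, 13, 14, 15, 17, 18, 25, 26, 28]
|A union B| = 11
Jaccard = 1/11 = 1/11

1/11


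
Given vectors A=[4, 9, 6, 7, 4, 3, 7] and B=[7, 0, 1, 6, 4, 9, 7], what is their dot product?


Dot product = sum of element-wise products
A[0]*B[0] = 4*7 = 28
A[1]*B[1] = 9*0 = 0
A[2]*B[2] = 6*1 = 6
A[3]*B[3] = 7*6 = 42
A[4]*B[4] = 4*4 = 16
A[5]*B[5] = 3*9 = 27
A[6]*B[6] = 7*7 = 49
Sum = 28 + 0 + 6 + 42 + 16 + 27 + 49 = 168

168


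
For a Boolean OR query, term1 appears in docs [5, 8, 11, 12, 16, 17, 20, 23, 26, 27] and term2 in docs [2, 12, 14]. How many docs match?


Boolean OR: find union of posting lists
term1 docs: [5, 8, 11, 12, 16, 17, 20, 23, 26, 27]
term2 docs: [2, 12, 14]
Union: [2, 5, 8, 11, 12, 14, 16, 17, 20, 23, 26, 27]
|union| = 12

12


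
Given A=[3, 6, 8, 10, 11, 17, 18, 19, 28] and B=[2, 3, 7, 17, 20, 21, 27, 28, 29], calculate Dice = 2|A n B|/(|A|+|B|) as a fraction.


A intersect B = [3, 17, 28]
|A intersect B| = 3
|A| = 9, |B| = 9
Dice = 2*3 / (9+9)
= 6 / 18 = 1/3

1/3


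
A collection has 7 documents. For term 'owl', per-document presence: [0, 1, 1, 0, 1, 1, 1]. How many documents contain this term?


Checking each document for 'owl':
Doc 1: absent
Doc 2: present
Doc 3: present
Doc 4: absent
Doc 5: present
Doc 6: present
Doc 7: present
df = sum of presences = 0 + 1 + 1 + 0 + 1 + 1 + 1 = 5

5


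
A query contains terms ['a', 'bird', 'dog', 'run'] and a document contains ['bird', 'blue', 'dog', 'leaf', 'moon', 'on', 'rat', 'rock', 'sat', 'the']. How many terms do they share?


Query terms: ['a', 'bird', 'dog', 'run']
Document terms: ['bird', 'blue', 'dog', 'leaf', 'moon', 'on', 'rat', 'rock', 'sat', 'the']
Common terms: ['bird', 'dog']
Overlap count = 2

2


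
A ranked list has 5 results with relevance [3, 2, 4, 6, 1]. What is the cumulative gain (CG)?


Cumulative Gain = sum of relevance scores
Position 1: rel=3, running sum=3
Position 2: rel=2, running sum=5
Position 3: rel=4, running sum=9
Position 4: rel=6, running sum=15
Position 5: rel=1, running sum=16
CG = 16

16


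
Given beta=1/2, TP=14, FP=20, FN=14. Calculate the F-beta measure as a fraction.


P = TP/(TP+FP) = 14/34 = 7/17
R = TP/(TP+FN) = 14/28 = 1/2
beta^2 = 1/2^2 = 1/4
(1 + beta^2) = 5/4
Numerator = (1+beta^2)*P*R = 35/136
Denominator = beta^2*P + R = 7/68 + 1/2 = 41/68
F_beta = 35/82

35/82


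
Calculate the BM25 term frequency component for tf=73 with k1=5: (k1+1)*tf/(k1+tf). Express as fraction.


BM25 TF component = (k1+1)*tf / (k1+tf)
k1 = 5, tf = 73
Numerator = (5+1)*73 = 438
Denominator = 5 + 73 = 78
= 438/78 = 73/13

73/13


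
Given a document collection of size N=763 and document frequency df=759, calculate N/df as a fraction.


IDF ratio = N / df
= 763 / 759
= 763/759

763/759


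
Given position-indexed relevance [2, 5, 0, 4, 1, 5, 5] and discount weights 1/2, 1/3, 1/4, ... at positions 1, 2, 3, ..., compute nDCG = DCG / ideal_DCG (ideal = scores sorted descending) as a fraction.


Position discount weights w_i = 1/(i+1) for i=1..7:
Weights = [1/2, 1/3, 1/4, 1/5, 1/6, 1/7, 1/8]
Actual relevance: [2, 5, 0, 4, 1, 5, 5]
DCG = 2/2 + 5/3 + 0/4 + 4/5 + 1/6 + 5/7 + 5/8 = 4177/840
Ideal relevance (sorted desc): [5, 5, 5, 4, 2, 1, 0]
Ideal DCG = 5/2 + 5/3 + 5/4 + 4/5 + 2/6 + 1/7 + 0/8 = 937/140
nDCG = DCG / ideal_DCG = 4177/840 / 937/140 = 4177/5622

4177/5622


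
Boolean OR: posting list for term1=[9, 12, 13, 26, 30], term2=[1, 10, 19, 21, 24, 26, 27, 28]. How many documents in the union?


Boolean OR: find union of posting lists
term1 docs: [9, 12, 13, 26, 30]
term2 docs: [1, 10, 19, 21, 24, 26, 27, 28]
Union: [1, 9, 10, 12, 13, 19, 21, 24, 26, 27, 28, 30]
|union| = 12

12


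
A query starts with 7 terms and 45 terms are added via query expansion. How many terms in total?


Original terms: 7
Expansion terms: 45
Total = 7 + 45 = 52

52


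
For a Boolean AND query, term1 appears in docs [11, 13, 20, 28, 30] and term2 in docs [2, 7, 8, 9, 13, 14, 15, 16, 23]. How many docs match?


Boolean AND: find intersection of posting lists
term1 docs: [11, 13, 20, 28, 30]
term2 docs: [2, 7, 8, 9, 13, 14, 15, 16, 23]
Intersection: [13]
|intersection| = 1

1


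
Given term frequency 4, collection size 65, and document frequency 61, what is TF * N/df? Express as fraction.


TF * (N/df)
= 4 * (65/61)
= 4 * 65/61
= 260/61

260/61


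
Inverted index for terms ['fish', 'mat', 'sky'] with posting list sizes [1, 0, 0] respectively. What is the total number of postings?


Summing posting list sizes:
'fish': 1 postings
'mat': 0 postings
'sky': 0 postings
Total = 1 + 0 + 0 = 1

1


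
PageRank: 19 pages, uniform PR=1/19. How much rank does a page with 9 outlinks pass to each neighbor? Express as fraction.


Initial PR = 1/19 = 1/19
Outlinks = 9
Contribution per link = PR / outlinks
= 1/19 / 9
= 1/171

1/171


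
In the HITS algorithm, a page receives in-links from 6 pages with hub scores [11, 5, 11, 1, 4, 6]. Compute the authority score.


Authority = sum of hub scores of in-linkers
In-link 1: hub score = 11
In-link 2: hub score = 5
In-link 3: hub score = 11
In-link 4: hub score = 1
In-link 5: hub score = 4
In-link 6: hub score = 6
Authority = 11 + 5 + 11 + 1 + 4 + 6 = 38

38


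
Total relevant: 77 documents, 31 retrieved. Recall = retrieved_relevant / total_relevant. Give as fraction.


Recall = retrieved_relevant / total_relevant
= 31 / 77
= 31 / (31 + 46)
= 31/77

31/77


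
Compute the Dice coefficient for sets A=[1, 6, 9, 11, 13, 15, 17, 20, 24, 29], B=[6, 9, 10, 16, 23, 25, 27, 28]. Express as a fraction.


A intersect B = [6, 9]
|A intersect B| = 2
|A| = 10, |B| = 8
Dice = 2*2 / (10+8)
= 4 / 18 = 2/9

2/9


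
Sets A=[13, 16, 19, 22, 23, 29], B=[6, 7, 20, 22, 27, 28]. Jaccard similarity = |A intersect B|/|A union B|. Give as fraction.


A intersect B = [22]
|A intersect B| = 1
A union B = [6, 7, 13, 16, 19, 20, 22, 23, 27, 28, 29]
|A union B| = 11
Jaccard = 1/11 = 1/11

1/11


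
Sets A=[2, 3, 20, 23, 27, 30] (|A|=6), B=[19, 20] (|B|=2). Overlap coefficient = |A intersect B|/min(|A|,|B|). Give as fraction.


A intersect B = [20]
|A intersect B| = 1
min(|A|, |B|) = min(6, 2) = 2
Overlap = 1 / 2 = 1/2

1/2


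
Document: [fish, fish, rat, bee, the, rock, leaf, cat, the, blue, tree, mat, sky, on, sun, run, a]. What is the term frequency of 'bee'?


Document has 17 words
Scanning for 'bee':
Found at positions: [3]
Count = 1

1


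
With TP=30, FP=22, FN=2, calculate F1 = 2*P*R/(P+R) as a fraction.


F1 = 2 * P * R / (P + R)
P = TP/(TP+FP) = 30/52 = 15/26
R = TP/(TP+FN) = 30/32 = 15/16
2 * P * R = 2 * 15/26 * 15/16 = 225/208
P + R = 15/26 + 15/16 = 315/208
F1 = 225/208 / 315/208 = 5/7

5/7


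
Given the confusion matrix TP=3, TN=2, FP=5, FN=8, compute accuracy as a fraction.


Accuracy = (TP + TN) / (TP + TN + FP + FN)
TP + TN = 3 + 2 = 5
Total = 3 + 2 + 5 + 8 = 18
Accuracy = 5 / 18 = 5/18

5/18


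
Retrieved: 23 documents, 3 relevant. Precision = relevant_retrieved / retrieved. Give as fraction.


Precision = relevant_retrieved / total_retrieved
= 3 / 23
= 3 / (3 + 20)
= 3/23

3/23


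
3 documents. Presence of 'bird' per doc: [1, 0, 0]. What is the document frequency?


Checking each document for 'bird':
Doc 1: present
Doc 2: absent
Doc 3: absent
df = sum of presences = 1 + 0 + 0 = 1

1


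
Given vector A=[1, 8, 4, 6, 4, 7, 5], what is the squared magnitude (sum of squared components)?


|A|^2 = sum of squared components
A[0]^2 = 1^2 = 1
A[1]^2 = 8^2 = 64
A[2]^2 = 4^2 = 16
A[3]^2 = 6^2 = 36
A[4]^2 = 4^2 = 16
A[5]^2 = 7^2 = 49
A[6]^2 = 5^2 = 25
Sum = 1 + 64 + 16 + 36 + 16 + 49 + 25 = 207

207


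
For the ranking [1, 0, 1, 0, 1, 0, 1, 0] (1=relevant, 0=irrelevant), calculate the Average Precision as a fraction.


Computing P@k for each relevant position:
Position 1: relevant, P@1 = 1/1 = 1
Position 2: not relevant
Position 3: relevant, P@3 = 2/3 = 2/3
Position 4: not relevant
Position 5: relevant, P@5 = 3/5 = 3/5
Position 6: not relevant
Position 7: relevant, P@7 = 4/7 = 4/7
Position 8: not relevant
Sum of P@k = 1 + 2/3 + 3/5 + 4/7 = 298/105
AP = 298/105 / 4 = 149/210

149/210


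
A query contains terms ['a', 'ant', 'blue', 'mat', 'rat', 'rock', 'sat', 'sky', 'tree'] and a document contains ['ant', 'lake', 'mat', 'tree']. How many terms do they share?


Query terms: ['a', 'ant', 'blue', 'mat', 'rat', 'rock', 'sat', 'sky', 'tree']
Document terms: ['ant', 'lake', 'mat', 'tree']
Common terms: ['ant', 'mat', 'tree']
Overlap count = 3

3


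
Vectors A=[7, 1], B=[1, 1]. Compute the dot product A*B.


Dot product = sum of element-wise products
A[0]*B[0] = 7*1 = 7
A[1]*B[1] = 1*1 = 1
Sum = 7 + 1 = 8

8


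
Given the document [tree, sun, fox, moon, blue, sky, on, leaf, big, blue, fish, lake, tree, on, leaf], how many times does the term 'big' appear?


Document has 15 words
Scanning for 'big':
Found at positions: [8]
Count = 1

1


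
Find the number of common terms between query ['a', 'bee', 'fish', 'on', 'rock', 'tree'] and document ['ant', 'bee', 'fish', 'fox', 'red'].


Query terms: ['a', 'bee', 'fish', 'on', 'rock', 'tree']
Document terms: ['ant', 'bee', 'fish', 'fox', 'red']
Common terms: ['bee', 'fish']
Overlap count = 2

2


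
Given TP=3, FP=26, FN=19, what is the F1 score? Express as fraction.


F1 = 2 * P * R / (P + R)
P = TP/(TP+FP) = 3/29 = 3/29
R = TP/(TP+FN) = 3/22 = 3/22
2 * P * R = 2 * 3/29 * 3/22 = 9/319
P + R = 3/29 + 3/22 = 153/638
F1 = 9/319 / 153/638 = 2/17

2/17


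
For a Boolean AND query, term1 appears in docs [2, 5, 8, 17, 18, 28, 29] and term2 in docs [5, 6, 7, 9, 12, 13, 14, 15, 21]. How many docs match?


Boolean AND: find intersection of posting lists
term1 docs: [2, 5, 8, 17, 18, 28, 29]
term2 docs: [5, 6, 7, 9, 12, 13, 14, 15, 21]
Intersection: [5]
|intersection| = 1

1


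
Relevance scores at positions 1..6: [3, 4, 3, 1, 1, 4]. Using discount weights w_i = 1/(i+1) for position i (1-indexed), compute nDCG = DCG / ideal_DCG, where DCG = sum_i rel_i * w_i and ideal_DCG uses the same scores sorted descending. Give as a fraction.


Position discount weights w_i = 1/(i+1) for i=1..6:
Weights = [1/2, 1/3, 1/4, 1/5, 1/6, 1/7]
Actual relevance: [3, 4, 3, 1, 1, 4]
DCG = 3/2 + 4/3 + 3/4 + 1/5 + 1/6 + 4/7 = 633/140
Ideal relevance (sorted desc): [4, 4, 3, 3, 1, 1]
Ideal DCG = 4/2 + 4/3 + 3/4 + 3/5 + 1/6 + 1/7 = 699/140
nDCG = DCG / ideal_DCG = 633/140 / 699/140 = 211/233

211/233


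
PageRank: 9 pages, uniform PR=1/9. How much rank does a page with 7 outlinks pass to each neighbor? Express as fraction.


Initial PR = 1/9 = 1/9
Outlinks = 7
Contribution per link = PR / outlinks
= 1/9 / 7
= 1/63

1/63


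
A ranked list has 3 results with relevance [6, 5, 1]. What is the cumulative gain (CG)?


Cumulative Gain = sum of relevance scores
Position 1: rel=6, running sum=6
Position 2: rel=5, running sum=11
Position 3: rel=1, running sum=12
CG = 12

12


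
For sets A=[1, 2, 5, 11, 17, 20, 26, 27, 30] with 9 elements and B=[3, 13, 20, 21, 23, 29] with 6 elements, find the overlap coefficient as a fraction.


A intersect B = [20]
|A intersect B| = 1
min(|A|, |B|) = min(9, 6) = 6
Overlap = 1 / 6 = 1/6

1/6


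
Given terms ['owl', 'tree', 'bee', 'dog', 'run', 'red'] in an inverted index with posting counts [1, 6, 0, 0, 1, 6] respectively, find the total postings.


Summing posting list sizes:
'owl': 1 postings
'tree': 6 postings
'bee': 0 postings
'dog': 0 postings
'run': 1 postings
'red': 6 postings
Total = 1 + 6 + 0 + 0 + 1 + 6 = 14

14


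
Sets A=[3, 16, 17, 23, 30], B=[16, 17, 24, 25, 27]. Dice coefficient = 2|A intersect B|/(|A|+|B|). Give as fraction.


A intersect B = [16, 17]
|A intersect B| = 2
|A| = 5, |B| = 5
Dice = 2*2 / (5+5)
= 4 / 10 = 2/5

2/5


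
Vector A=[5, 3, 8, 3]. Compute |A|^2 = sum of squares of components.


|A|^2 = sum of squared components
A[0]^2 = 5^2 = 25
A[1]^2 = 3^2 = 9
A[2]^2 = 8^2 = 64
A[3]^2 = 3^2 = 9
Sum = 25 + 9 + 64 + 9 = 107

107


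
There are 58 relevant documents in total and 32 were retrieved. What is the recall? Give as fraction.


Recall = retrieved_relevant / total_relevant
= 32 / 58
= 32 / (32 + 26)
= 16/29

16/29


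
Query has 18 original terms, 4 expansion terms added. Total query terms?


Original terms: 18
Expansion terms: 4
Total = 18 + 4 = 22

22


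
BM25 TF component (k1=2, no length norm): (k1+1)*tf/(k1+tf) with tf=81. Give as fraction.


BM25 TF component = (k1+1)*tf / (k1+tf)
k1 = 2, tf = 81
Numerator = (2+1)*81 = 243
Denominator = 2 + 81 = 83
= 243/83 = 243/83

243/83


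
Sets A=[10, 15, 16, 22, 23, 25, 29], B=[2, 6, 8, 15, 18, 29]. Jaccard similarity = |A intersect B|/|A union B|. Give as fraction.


A intersect B = [15, 29]
|A intersect B| = 2
A union B = [2, 6, 8, 10, 15, 16, 18, 22, 23, 25, 29]
|A union B| = 11
Jaccard = 2/11 = 2/11

2/11


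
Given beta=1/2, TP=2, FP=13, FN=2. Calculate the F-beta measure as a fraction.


P = TP/(TP+FP) = 2/15 = 2/15
R = TP/(TP+FN) = 2/4 = 1/2
beta^2 = 1/2^2 = 1/4
(1 + beta^2) = 5/4
Numerator = (1+beta^2)*P*R = 1/12
Denominator = beta^2*P + R = 1/30 + 1/2 = 8/15
F_beta = 5/32

5/32


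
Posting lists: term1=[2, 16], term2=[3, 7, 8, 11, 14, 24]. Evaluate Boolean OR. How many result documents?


Boolean OR: find union of posting lists
term1 docs: [2, 16]
term2 docs: [3, 7, 8, 11, 14, 24]
Union: [2, 3, 7, 8, 11, 14, 16, 24]
|union| = 8

8


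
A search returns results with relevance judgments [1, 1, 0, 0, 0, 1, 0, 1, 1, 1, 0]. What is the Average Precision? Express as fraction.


Computing P@k for each relevant position:
Position 1: relevant, P@1 = 1/1 = 1
Position 2: relevant, P@2 = 2/2 = 1
Position 3: not relevant
Position 4: not relevant
Position 5: not relevant
Position 6: relevant, P@6 = 3/6 = 1/2
Position 7: not relevant
Position 8: relevant, P@8 = 4/8 = 1/2
Position 9: relevant, P@9 = 5/9 = 5/9
Position 10: relevant, P@10 = 6/10 = 3/5
Position 11: not relevant
Sum of P@k = 1 + 1 + 1/2 + 1/2 + 5/9 + 3/5 = 187/45
AP = 187/45 / 6 = 187/270

187/270


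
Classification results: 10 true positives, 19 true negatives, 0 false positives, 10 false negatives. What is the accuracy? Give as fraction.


Accuracy = (TP + TN) / (TP + TN + FP + FN)
TP + TN = 10 + 19 = 29
Total = 10 + 19 + 0 + 10 = 39
Accuracy = 29 / 39 = 29/39

29/39


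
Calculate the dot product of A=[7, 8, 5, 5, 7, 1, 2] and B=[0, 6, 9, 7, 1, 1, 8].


Dot product = sum of element-wise products
A[0]*B[0] = 7*0 = 0
A[1]*B[1] = 8*6 = 48
A[2]*B[2] = 5*9 = 45
A[3]*B[3] = 5*7 = 35
A[4]*B[4] = 7*1 = 7
A[5]*B[5] = 1*1 = 1
A[6]*B[6] = 2*8 = 16
Sum = 0 + 48 + 45 + 35 + 7 + 1 + 16 = 152

152


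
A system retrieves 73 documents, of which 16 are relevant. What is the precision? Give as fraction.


Precision = relevant_retrieved / total_retrieved
= 16 / 73
= 16 / (16 + 57)
= 16/73

16/73


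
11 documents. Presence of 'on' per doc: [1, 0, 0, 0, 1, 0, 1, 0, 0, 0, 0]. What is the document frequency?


Checking each document for 'on':
Doc 1: present
Doc 2: absent
Doc 3: absent
Doc 4: absent
Doc 5: present
Doc 6: absent
Doc 7: present
Doc 8: absent
Doc 9: absent
Doc 10: absent
Doc 11: absent
df = sum of presences = 1 + 0 + 0 + 0 + 1 + 0 + 1 + 0 + 0 + 0 + 0 = 3

3


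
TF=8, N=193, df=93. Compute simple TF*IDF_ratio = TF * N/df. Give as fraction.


TF * (N/df)
= 8 * (193/93)
= 8 * 193/93
= 1544/93

1544/93


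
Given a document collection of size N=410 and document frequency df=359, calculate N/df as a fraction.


IDF ratio = N / df
= 410 / 359
= 410/359

410/359


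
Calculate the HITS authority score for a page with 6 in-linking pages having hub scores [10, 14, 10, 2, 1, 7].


Authority = sum of hub scores of in-linkers
In-link 1: hub score = 10
In-link 2: hub score = 14
In-link 3: hub score = 10
In-link 4: hub score = 2
In-link 5: hub score = 1
In-link 6: hub score = 7
Authority = 10 + 14 + 10 + 2 + 1 + 7 = 44

44


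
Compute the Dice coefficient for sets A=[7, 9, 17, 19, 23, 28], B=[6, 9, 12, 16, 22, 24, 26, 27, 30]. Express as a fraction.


A intersect B = [9]
|A intersect B| = 1
|A| = 6, |B| = 9
Dice = 2*1 / (6+9)
= 2 / 15 = 2/15

2/15


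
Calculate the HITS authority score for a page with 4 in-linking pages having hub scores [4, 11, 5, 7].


Authority = sum of hub scores of in-linkers
In-link 1: hub score = 4
In-link 2: hub score = 11
In-link 3: hub score = 5
In-link 4: hub score = 7
Authority = 4 + 11 + 5 + 7 = 27

27


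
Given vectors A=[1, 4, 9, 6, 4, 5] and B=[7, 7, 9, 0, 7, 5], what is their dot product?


Dot product = sum of element-wise products
A[0]*B[0] = 1*7 = 7
A[1]*B[1] = 4*7 = 28
A[2]*B[2] = 9*9 = 81
A[3]*B[3] = 6*0 = 0
A[4]*B[4] = 4*7 = 28
A[5]*B[5] = 5*5 = 25
Sum = 7 + 28 + 81 + 0 + 28 + 25 = 169

169


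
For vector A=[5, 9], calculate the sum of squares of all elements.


|A|^2 = sum of squared components
A[0]^2 = 5^2 = 25
A[1]^2 = 9^2 = 81
Sum = 25 + 81 = 106

106


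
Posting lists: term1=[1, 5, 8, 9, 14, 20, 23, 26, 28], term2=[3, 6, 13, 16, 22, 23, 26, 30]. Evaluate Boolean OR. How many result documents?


Boolean OR: find union of posting lists
term1 docs: [1, 5, 8, 9, 14, 20, 23, 26, 28]
term2 docs: [3, 6, 13, 16, 22, 23, 26, 30]
Union: [1, 3, 5, 6, 8, 9, 13, 14, 16, 20, 22, 23, 26, 28, 30]
|union| = 15

15


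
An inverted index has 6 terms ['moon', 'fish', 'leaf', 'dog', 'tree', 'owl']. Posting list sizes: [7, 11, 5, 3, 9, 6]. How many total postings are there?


Summing posting list sizes:
'moon': 7 postings
'fish': 11 postings
'leaf': 5 postings
'dog': 3 postings
'tree': 9 postings
'owl': 6 postings
Total = 7 + 11 + 5 + 3 + 9 + 6 = 41

41


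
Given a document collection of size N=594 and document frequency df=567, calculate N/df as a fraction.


IDF ratio = N / df
= 594 / 567
= 22/21

22/21


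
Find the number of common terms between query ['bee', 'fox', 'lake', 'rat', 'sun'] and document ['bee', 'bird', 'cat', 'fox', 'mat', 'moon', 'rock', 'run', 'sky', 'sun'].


Query terms: ['bee', 'fox', 'lake', 'rat', 'sun']
Document terms: ['bee', 'bird', 'cat', 'fox', 'mat', 'moon', 'rock', 'run', 'sky', 'sun']
Common terms: ['bee', 'fox', 'sun']
Overlap count = 3

3


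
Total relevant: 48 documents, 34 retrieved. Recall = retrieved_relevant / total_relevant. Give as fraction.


Recall = retrieved_relevant / total_relevant
= 34 / 48
= 34 / (34 + 14)
= 17/24

17/24


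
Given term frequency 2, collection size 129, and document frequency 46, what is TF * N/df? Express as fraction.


TF * (N/df)
= 2 * (129/46)
= 2 * 129/46
= 129/23

129/23


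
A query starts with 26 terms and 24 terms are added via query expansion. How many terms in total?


Original terms: 26
Expansion terms: 24
Total = 26 + 24 = 50

50


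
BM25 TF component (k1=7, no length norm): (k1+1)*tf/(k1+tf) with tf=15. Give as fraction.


BM25 TF component = (k1+1)*tf / (k1+tf)
k1 = 7, tf = 15
Numerator = (7+1)*15 = 120
Denominator = 7 + 15 = 22
= 120/22 = 60/11

60/11


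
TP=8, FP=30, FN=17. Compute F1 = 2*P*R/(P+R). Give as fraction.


F1 = 2 * P * R / (P + R)
P = TP/(TP+FP) = 8/38 = 4/19
R = TP/(TP+FN) = 8/25 = 8/25
2 * P * R = 2 * 4/19 * 8/25 = 64/475
P + R = 4/19 + 8/25 = 252/475
F1 = 64/475 / 252/475 = 16/63

16/63


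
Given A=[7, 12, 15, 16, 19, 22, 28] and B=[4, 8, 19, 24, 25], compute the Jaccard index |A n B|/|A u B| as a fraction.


A intersect B = [19]
|A intersect B| = 1
A union B = [4, 7, 8, 12, 15, 16, 19, 22, 24, 25, 28]
|A union B| = 11
Jaccard = 1/11 = 1/11

1/11


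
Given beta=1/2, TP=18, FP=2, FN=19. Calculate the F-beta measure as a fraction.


P = TP/(TP+FP) = 18/20 = 9/10
R = TP/(TP+FN) = 18/37 = 18/37
beta^2 = 1/2^2 = 1/4
(1 + beta^2) = 5/4
Numerator = (1+beta^2)*P*R = 81/148
Denominator = beta^2*P + R = 9/40 + 18/37 = 1053/1480
F_beta = 10/13

10/13


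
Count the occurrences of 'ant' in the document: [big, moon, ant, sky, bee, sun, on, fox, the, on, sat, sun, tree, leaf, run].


Document has 15 words
Scanning for 'ant':
Found at positions: [2]
Count = 1

1


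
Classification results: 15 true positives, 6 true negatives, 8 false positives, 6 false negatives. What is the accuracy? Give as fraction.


Accuracy = (TP + TN) / (TP + TN + FP + FN)
TP + TN = 15 + 6 = 21
Total = 15 + 6 + 8 + 6 = 35
Accuracy = 21 / 35 = 3/5

3/5


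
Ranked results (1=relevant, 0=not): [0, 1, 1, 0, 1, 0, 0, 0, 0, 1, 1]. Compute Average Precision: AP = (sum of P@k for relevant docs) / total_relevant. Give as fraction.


Computing P@k for each relevant position:
Position 1: not relevant
Position 2: relevant, P@2 = 1/2 = 1/2
Position 3: relevant, P@3 = 2/3 = 2/3
Position 4: not relevant
Position 5: relevant, P@5 = 3/5 = 3/5
Position 6: not relevant
Position 7: not relevant
Position 8: not relevant
Position 9: not relevant
Position 10: relevant, P@10 = 4/10 = 2/5
Position 11: relevant, P@11 = 5/11 = 5/11
Sum of P@k = 1/2 + 2/3 + 3/5 + 2/5 + 5/11 = 173/66
AP = 173/66 / 5 = 173/330

173/330


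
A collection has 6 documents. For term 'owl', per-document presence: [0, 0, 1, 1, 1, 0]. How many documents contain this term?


Checking each document for 'owl':
Doc 1: absent
Doc 2: absent
Doc 3: present
Doc 4: present
Doc 5: present
Doc 6: absent
df = sum of presences = 0 + 0 + 1 + 1 + 1 + 0 = 3

3


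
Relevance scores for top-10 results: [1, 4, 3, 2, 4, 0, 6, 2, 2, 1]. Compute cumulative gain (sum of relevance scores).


Cumulative Gain = sum of relevance scores
Position 1: rel=1, running sum=1
Position 2: rel=4, running sum=5
Position 3: rel=3, running sum=8
Position 4: rel=2, running sum=10
Position 5: rel=4, running sum=14
Position 6: rel=0, running sum=14
Position 7: rel=6, running sum=20
Position 8: rel=2, running sum=22
Position 9: rel=2, running sum=24
Position 10: rel=1, running sum=25
CG = 25

25


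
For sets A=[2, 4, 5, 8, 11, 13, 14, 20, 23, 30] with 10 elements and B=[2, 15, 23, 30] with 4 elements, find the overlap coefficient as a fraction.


A intersect B = [2, 23, 30]
|A intersect B| = 3
min(|A|, |B|) = min(10, 4) = 4
Overlap = 3 / 4 = 3/4

3/4


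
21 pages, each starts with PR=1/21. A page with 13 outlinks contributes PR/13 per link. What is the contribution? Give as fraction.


Initial PR = 1/21 = 1/21
Outlinks = 13
Contribution per link = PR / outlinks
= 1/21 / 13
= 1/273

1/273


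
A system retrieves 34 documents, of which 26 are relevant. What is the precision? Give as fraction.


Precision = relevant_retrieved / total_retrieved
= 26 / 34
= 26 / (26 + 8)
= 13/17

13/17


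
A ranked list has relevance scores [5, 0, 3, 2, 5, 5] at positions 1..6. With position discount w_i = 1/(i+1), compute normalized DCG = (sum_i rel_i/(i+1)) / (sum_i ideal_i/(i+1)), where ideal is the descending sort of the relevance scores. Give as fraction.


Position discount weights w_i = 1/(i+1) for i=1..6:
Weights = [1/2, 1/3, 1/4, 1/5, 1/6, 1/7]
Actual relevance: [5, 0, 3, 2, 5, 5]
DCG = 5/2 + 0/3 + 3/4 + 2/5 + 5/6 + 5/7 = 2183/420
Ideal relevance (sorted desc): [5, 5, 5, 3, 2, 0]
Ideal DCG = 5/2 + 5/3 + 5/4 + 3/5 + 2/6 + 0/7 = 127/20
nDCG = DCG / ideal_DCG = 2183/420 / 127/20 = 2183/2667

2183/2667


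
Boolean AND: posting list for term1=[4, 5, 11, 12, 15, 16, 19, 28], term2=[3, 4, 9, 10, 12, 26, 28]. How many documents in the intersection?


Boolean AND: find intersection of posting lists
term1 docs: [4, 5, 11, 12, 15, 16, 19, 28]
term2 docs: [3, 4, 9, 10, 12, 26, 28]
Intersection: [4, 12, 28]
|intersection| = 3

3


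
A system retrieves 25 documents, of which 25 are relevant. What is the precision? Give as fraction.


Precision = relevant_retrieved / total_retrieved
= 25 / 25
= 25 / (25 + 0)
= 1

1


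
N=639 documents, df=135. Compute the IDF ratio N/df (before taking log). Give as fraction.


IDF ratio = N / df
= 639 / 135
= 71/15

71/15


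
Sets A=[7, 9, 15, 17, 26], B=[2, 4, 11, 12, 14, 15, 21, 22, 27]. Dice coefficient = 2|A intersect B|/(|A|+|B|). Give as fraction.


A intersect B = [15]
|A intersect B| = 1
|A| = 5, |B| = 9
Dice = 2*1 / (5+9)
= 2 / 14 = 1/7

1/7


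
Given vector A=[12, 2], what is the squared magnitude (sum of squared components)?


|A|^2 = sum of squared components
A[0]^2 = 12^2 = 144
A[1]^2 = 2^2 = 4
Sum = 144 + 4 = 148

148


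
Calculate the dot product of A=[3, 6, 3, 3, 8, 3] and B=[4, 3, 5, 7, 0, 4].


Dot product = sum of element-wise products
A[0]*B[0] = 3*4 = 12
A[1]*B[1] = 6*3 = 18
A[2]*B[2] = 3*5 = 15
A[3]*B[3] = 3*7 = 21
A[4]*B[4] = 8*0 = 0
A[5]*B[5] = 3*4 = 12
Sum = 12 + 18 + 15 + 21 + 0 + 12 = 78

78


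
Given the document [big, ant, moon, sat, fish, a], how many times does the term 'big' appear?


Document has 6 words
Scanning for 'big':
Found at positions: [0]
Count = 1

1


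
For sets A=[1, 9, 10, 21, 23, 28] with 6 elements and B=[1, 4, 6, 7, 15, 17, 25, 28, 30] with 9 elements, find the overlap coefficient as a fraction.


A intersect B = [1, 28]
|A intersect B| = 2
min(|A|, |B|) = min(6, 9) = 6
Overlap = 2 / 6 = 1/3

1/3


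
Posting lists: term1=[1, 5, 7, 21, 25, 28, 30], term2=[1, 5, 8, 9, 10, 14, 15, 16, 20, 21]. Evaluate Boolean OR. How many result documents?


Boolean OR: find union of posting lists
term1 docs: [1, 5, 7, 21, 25, 28, 30]
term2 docs: [1, 5, 8, 9, 10, 14, 15, 16, 20, 21]
Union: [1, 5, 7, 8, 9, 10, 14, 15, 16, 20, 21, 25, 28, 30]
|union| = 14

14


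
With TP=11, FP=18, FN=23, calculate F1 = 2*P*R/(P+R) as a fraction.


F1 = 2 * P * R / (P + R)
P = TP/(TP+FP) = 11/29 = 11/29
R = TP/(TP+FN) = 11/34 = 11/34
2 * P * R = 2 * 11/29 * 11/34 = 121/493
P + R = 11/29 + 11/34 = 693/986
F1 = 121/493 / 693/986 = 22/63

22/63


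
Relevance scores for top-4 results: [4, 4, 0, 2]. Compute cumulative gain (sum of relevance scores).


Cumulative Gain = sum of relevance scores
Position 1: rel=4, running sum=4
Position 2: rel=4, running sum=8
Position 3: rel=0, running sum=8
Position 4: rel=2, running sum=10
CG = 10

10


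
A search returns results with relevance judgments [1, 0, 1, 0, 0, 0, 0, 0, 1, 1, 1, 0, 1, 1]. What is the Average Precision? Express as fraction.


Computing P@k for each relevant position:
Position 1: relevant, P@1 = 1/1 = 1
Position 2: not relevant
Position 3: relevant, P@3 = 2/3 = 2/3
Position 4: not relevant
Position 5: not relevant
Position 6: not relevant
Position 7: not relevant
Position 8: not relevant
Position 9: relevant, P@9 = 3/9 = 1/3
Position 10: relevant, P@10 = 4/10 = 2/5
Position 11: relevant, P@11 = 5/11 = 5/11
Position 12: not relevant
Position 13: relevant, P@13 = 6/13 = 6/13
Position 14: relevant, P@14 = 7/14 = 1/2
Sum of P@k = 1 + 2/3 + 1/3 + 2/5 + 5/11 + 6/13 + 1/2 = 5457/1430
AP = 5457/1430 / 7 = 5457/10010

5457/10010
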